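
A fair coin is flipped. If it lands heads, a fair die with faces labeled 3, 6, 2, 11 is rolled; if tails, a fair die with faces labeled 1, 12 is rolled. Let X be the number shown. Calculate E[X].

E[X | heads] = (3+6+2+11)/4 = 11/2.
E[X | tails] = (1+12)/2 = 13/2.
E[X] = (1/2)·(11/2) + (1/2)·(13/2) = 6.

6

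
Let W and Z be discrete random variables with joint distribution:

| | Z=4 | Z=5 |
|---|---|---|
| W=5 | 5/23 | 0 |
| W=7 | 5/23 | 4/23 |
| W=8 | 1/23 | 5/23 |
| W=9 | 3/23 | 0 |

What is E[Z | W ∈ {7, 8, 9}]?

P(W ∈ {7, 8, 9}) = 18/23.
Σ Z·P over the event = 4·(5/23) + 5·(4/23) + 4·(1/23) + 5·(5/23) + 4·(3/23) = 81/23.
E[Z | W ∈ {7, 8, 9}] = (81/23) / (18/23) = 9/2.

9/2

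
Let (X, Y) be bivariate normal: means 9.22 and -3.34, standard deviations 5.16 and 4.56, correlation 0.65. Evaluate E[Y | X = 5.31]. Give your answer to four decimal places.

-5.5860

The regression of Y on X has slope ρ·σ_Y/σ_X and passes through (μ_X, μ_Y).
E[Y | X=5.31] = -3.34 + (0.65)·(4.56/5.16)·(5.31 − (9.22)) = -3.34 + (0.57442)·(-3.91) = -5.5860.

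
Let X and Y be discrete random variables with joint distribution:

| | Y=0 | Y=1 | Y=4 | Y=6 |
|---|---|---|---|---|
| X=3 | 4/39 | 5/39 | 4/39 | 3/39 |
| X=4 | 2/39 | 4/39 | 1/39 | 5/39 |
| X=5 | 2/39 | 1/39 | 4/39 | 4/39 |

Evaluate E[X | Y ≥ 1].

121/31

P(Y ≥ 1) = 31/39.
Summing X·P(X=x,Y=y) over the conditioning event gives 121/39.
E[X | Y ≥ 1] = (121/39) / (31/39) = 121/31.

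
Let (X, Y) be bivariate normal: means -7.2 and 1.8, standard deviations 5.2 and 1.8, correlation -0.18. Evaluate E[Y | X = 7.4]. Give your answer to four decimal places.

0.8903

E[Y | X=x] = μ_Y + ρ(σ_Y/σ_X)(x − μ_X) for jointly normal variables.
E[Y | X=7.4] = 1.8 + (-0.18)·(1.8/5.2)·(7.4 − (-7.2)) = 1.8 + (-0.062308)·(14.6) = 0.8903.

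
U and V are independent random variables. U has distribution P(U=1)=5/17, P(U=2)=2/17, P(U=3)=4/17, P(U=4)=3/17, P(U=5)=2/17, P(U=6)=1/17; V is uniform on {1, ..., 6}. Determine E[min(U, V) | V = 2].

P(V = 2) = 1/6.
Summing min(U,V)·P(x,y) over outcomes with V = 2 gives 29/102.
E[min(U, V) | V = 2] = (29/102) / (1/6) = 29/17.

29/17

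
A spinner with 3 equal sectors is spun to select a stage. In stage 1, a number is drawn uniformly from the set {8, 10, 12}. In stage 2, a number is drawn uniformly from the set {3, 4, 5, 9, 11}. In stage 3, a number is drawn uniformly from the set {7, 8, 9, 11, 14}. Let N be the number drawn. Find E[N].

E[N | stage 1] = (8+10+12)/3 = 10.
E[N | stage 2] = (3+4+5+9+11)/5 = 32/5.
E[N | stage 3] = (7+8+9+11+14)/5 = 49/5.
By the law of total expectation,
E[N] = (1/3)·(10) + (1/3)·(32/5) + (1/3)·(49/5) = 131/15.

131/15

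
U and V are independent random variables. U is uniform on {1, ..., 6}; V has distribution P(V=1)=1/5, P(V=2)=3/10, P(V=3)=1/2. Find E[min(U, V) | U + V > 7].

P(U + V > 7) = 13/60.
Summing min(U,V)·P(x,y) over outcomes with U + V > 7 gives 3/5.
E[min(U, V) | U + V > 7] = (3/5) / (13/60) = 36/13.

36/13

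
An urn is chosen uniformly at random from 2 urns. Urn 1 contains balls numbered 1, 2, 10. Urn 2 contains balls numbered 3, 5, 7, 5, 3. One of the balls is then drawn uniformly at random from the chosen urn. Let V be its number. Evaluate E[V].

E[V | urn 1] = (1+2+10)/3 = 13/3.
E[V | urn 2] = (3+5+7+5+3)/5 = 23/5.
By the law of total expectation,
E[V] = (1/2)·(13/3) + (1/2)·(23/5) = 67/15.

67/15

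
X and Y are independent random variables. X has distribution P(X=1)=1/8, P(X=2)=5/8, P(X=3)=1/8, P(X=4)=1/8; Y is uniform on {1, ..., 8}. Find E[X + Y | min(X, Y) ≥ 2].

P(min(X, Y) ≥ 2) = 49/64.
Summing (X+Y)·P(x,y) over outcomes with min(X, Y) ≥ 2 gives 91/16.
E[X + Y | min(X, Y) ≥ 2] = (91/16) / (49/64) = 52/7.

52/7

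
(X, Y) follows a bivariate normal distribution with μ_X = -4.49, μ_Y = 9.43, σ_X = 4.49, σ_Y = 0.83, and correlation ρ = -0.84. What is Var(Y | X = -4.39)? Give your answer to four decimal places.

The conditional variance in a bivariate normal is σ_Y²(1 − ρ²), independent of x.
Var(Y | X=-4.39) = (0.83)²·(1 − (-0.84)²) = 0.6889·0.2944 = 0.2028.

0.2028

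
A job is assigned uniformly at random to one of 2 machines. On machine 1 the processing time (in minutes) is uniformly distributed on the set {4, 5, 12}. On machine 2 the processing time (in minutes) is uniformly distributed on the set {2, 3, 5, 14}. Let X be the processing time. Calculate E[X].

E[X | machine 1] = (4+5+12)/3 = 7.
E[X | machine 2] = (2+3+5+14)/4 = 6.
By the law of total expectation,
E[X] = (1/2)·(7) + (1/2)·(6) = 13/2.

13/2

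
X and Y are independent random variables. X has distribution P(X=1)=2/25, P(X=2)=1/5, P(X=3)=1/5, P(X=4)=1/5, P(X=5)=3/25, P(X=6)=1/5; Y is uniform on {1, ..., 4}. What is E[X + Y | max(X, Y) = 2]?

41/12

P(max(X, Y) = 2) = 3/25.
Summing (X+Y)·P(x,y) over outcomes with max(X, Y) = 2 gives 41/100.
E[X + Y | max(X, Y) = 2] = (41/100) / (3/25) = 41/12.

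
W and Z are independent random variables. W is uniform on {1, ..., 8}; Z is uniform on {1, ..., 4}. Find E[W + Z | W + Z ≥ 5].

102/13

P(W + Z ≥ 5) = 13/16.
Summing (W+Z)·P(x,y) over outcomes with W + Z ≥ 5 gives 51/8.
E[W + Z | W + Z ≥ 5] = (51/8) / (13/16) = 102/13.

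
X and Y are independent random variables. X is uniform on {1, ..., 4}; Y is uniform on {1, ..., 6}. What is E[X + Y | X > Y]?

5

Outcomes with X > Y: (2,1), (3,1), (3,2), (4,1), (4,2), (4,3), each with probability 1/24.
E[X + Y | X > Y] = (3 + 4 + 5 + 5 + 6 + 7) / 6 = 5.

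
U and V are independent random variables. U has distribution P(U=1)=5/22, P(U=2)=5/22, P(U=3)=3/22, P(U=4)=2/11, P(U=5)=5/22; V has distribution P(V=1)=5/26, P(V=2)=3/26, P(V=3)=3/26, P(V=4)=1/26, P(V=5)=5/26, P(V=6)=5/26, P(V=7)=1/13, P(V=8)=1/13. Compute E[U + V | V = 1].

87/22

P(V = 1) = 5/26.
Summing (U+V)·P(x,y) over outcomes with V = 1 gives 435/572.
E[U + V | V = 1] = (435/572) / (5/26) = 87/22.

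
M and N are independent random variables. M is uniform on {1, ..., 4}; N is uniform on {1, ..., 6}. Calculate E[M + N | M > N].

Outcomes with M > N: (2,1), (3,1), (3,2), (4,1), (4,2), (4,3), each with probability 1/24.
E[M + N | M > N] = (3 + 4 + 5 + 5 + 6 + 7) / 6 = 5.

5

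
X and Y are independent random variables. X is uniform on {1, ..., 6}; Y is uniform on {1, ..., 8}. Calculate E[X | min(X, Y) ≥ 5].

Outcomes with min(X, Y) ≥ 5: (5,5), (5,6), (5,7), (5,8), (6,5), (6,6), (6,7), (6,8), each with probability 1/48.
E[X | min(X, Y) ≥ 5] = (5 + 5 + 5 + 5 + 6 + 6 + 6 + 6) / 8 = 11/2.

11/2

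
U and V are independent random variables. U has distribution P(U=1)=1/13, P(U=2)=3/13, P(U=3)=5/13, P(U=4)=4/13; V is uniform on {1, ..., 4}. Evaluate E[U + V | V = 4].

90/13

P(V = 4) = 1/4.
Summing (U+V)·P(x,y) over outcomes with V = 4 gives 45/26.
E[U + V | V = 4] = (45/26) / (1/4) = 90/13.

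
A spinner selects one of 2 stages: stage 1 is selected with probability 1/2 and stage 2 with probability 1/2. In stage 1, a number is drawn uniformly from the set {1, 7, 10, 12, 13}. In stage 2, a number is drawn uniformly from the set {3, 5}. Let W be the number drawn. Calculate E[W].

E[W | stage 1] = (1+7+10+12+13)/5 = 43/5.
E[W | stage 2] = (3+5)/2 = 4.
E[W] = (1/2)·(43/5) + (1/2)·(4) = 63/10.

63/10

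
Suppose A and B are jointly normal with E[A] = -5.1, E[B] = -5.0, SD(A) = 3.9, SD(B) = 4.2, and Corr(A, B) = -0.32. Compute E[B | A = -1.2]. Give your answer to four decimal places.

-6.3440

For a bivariate normal, E[B | A=x] = μ_B + ρ·(σ_B/σ_A)·(x − μ_A).
E[B | A=-1.2] = -5.0 + (-0.32)·(4.2/3.9)·(-1.2 − (-5.1)) = -5.0 + (-0.34462)·(3.9) = -6.3440.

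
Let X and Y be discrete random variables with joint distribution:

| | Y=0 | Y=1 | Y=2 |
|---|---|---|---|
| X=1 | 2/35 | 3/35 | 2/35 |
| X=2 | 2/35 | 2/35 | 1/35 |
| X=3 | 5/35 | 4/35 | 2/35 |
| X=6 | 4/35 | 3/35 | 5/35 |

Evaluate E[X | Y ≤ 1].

82/25

P(Y ≤ 1) = 5/7.
Summing X·P(X=x,Y=y) over the conditioning event gives 82/35.
E[X | Y ≤ 1] = (82/35) / (5/7) = 82/25.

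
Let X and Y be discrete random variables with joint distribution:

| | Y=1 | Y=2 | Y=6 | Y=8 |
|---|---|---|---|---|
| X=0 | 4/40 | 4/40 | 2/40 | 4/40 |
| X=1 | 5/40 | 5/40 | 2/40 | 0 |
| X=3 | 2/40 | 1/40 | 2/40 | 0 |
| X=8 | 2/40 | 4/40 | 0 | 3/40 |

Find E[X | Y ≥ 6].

32/13

P(Y ≥ 6) = 13/40.
Σ X·P over the event = 0·(2/40) + 0·(4/40) + 1·(2/40) + 3·(2/40) + 8·(3/40) = 4/5.
E[X | Y ≥ 6] = (4/5) / (13/40) = 32/13.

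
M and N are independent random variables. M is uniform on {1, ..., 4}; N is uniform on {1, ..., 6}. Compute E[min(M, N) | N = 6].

Outcomes with N = 6: (1,6), (2,6), (3,6), (4,6), each with probability 1/24.
E[min(M, N) | N = 6] = (1 + 2 + 3 + 4) / 4 = 5/2.

5/2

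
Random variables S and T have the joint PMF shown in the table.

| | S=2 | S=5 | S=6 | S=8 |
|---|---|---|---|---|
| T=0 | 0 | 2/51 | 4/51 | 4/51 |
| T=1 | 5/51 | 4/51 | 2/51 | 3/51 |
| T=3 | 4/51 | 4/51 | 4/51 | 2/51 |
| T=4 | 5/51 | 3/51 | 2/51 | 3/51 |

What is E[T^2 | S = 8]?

23/4

P(S = 8) = 4/17.
Σ T^2·P over the event = 0·(4/51) + 1·(3/51) + 9·(2/51) + 16·(3/51) = 23/17.
E[T^2 | S = 8] = (23/17) / (4/17) = 23/4.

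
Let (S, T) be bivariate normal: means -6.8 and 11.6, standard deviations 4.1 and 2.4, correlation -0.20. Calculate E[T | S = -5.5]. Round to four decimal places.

11.4478

The regression of T on S has slope ρ·σ_T/σ_S and passes through (μ_S, μ_T).
E[T | S=-5.5] = 11.6 + (-0.20)·(2.4/4.1)·(-5.5 − (-6.8)) = 11.6 + (-0.11707)·(1.3) = 11.4478.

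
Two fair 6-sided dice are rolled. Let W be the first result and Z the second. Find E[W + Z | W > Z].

P(W > Z) = 5/12.
Summing (W+Z)·P(x,y) over outcomes with W > Z gives 35/12.
E[W + Z | W > Z] = (35/12) / (5/12) = 7.

7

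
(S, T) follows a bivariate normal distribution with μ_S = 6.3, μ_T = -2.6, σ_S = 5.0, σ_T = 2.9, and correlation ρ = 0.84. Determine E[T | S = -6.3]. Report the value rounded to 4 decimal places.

The regression of T on S has slope ρ·σ_T/σ_S and passes through (μ_S, μ_T).
E[T | S=-6.3] = -2.6 + (0.84)·(2.9/5.0)·(-6.3 − (6.3)) = -2.6 + (0.4872)·(-12.6) = -8.7387.

-8.7387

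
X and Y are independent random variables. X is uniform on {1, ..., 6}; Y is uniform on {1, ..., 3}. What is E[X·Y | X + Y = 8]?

Outcomes with X + Y = 8: (5,3), (6,2), each with probability 1/18.
E[X·Y | X + Y = 8] = (15 + 12) / 2 = 27/2.

27/2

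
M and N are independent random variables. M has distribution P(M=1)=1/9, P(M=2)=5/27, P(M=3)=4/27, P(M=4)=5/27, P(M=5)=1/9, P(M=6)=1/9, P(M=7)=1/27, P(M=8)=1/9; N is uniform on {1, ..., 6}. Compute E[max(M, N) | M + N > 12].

55/7

P(M + N > 12) = 7/162.
Summing max(M,N)·P(x,y) over outcomes with M + N > 12 gives 55/162.
E[max(M, N) | M + N > 12] = (55/162) / (7/162) = 55/7.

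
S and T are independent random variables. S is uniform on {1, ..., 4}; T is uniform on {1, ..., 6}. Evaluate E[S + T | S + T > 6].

8

P(S + T > 6) = 5/12.
Summing (S+T)·P(x,y) over outcomes with S + T > 6 gives 10/3.
E[S + T | S + T > 6] = (10/3) / (5/12) = 8.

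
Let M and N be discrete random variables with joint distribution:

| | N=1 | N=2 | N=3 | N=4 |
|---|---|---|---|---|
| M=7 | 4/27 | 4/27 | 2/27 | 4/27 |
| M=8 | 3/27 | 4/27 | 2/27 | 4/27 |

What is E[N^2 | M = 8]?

P(M = 8) = 13/27.
Σ N^2·P over the event = 1·(3/27) + 4·(4/27) + 9·(2/27) + 16·(4/27) = 101/27.
E[N^2 | M = 8] = (101/27) / (13/27) = 101/13.

101/13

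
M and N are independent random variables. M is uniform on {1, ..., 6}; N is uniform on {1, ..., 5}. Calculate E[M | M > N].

P(M > N) = 1/2.
Summing M·P(x,y) over outcomes with M > N gives 7/3.
E[M | M > N] = (7/3) / (1/2) = 14/3.

14/3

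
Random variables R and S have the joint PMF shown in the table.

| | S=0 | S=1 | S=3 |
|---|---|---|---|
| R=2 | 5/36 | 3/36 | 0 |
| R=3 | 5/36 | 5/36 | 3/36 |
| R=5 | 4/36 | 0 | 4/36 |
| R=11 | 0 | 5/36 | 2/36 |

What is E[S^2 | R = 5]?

9/2

P(R = 5) = 2/9.
Σ S^2·P over the event = 0·(4/36) + 9·(4/36) = 1.
E[S^2 | R = 5] = (1) / (2/9) = 9/2.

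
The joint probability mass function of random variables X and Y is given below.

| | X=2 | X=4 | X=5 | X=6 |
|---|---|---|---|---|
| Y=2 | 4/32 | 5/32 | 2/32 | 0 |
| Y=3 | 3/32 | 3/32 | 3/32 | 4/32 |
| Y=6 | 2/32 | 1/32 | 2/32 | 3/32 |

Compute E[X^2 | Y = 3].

279/13

P(Y = 3) = 13/32.
Σ X^2·P over the event = 4·(3/32) + 16·(3/32) + 25·(3/32) + 36·(4/32) = 279/32.
E[X^2 | Y = 3] = (279/32) / (13/32) = 279/13.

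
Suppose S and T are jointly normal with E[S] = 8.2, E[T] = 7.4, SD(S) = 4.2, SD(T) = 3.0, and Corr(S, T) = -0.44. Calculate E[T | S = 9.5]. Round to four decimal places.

For a bivariate normal, E[T | S=x] = μ_T + ρ·(σ_T/σ_S)·(x − μ_S).
E[T | S=9.5] = 7.4 + (-0.44)·(3.0/4.2)·(9.5 − (8.2)) = 7.4 + (-0.31429)·(1.3) = 6.9914.

6.9914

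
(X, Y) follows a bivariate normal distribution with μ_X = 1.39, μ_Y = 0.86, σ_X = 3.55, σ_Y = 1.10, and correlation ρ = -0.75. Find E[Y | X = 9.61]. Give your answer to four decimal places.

-1.0503

For a bivariate normal, E[Y | X=x] = μ_Y + ρ·(σ_Y/σ_X)·(x − μ_X).
E[Y | X=9.61] = 0.86 + (-0.75)·(1.10/3.55)·(9.61 − (1.39)) = 0.86 + (-0.232394)·(8.22) = -1.0503.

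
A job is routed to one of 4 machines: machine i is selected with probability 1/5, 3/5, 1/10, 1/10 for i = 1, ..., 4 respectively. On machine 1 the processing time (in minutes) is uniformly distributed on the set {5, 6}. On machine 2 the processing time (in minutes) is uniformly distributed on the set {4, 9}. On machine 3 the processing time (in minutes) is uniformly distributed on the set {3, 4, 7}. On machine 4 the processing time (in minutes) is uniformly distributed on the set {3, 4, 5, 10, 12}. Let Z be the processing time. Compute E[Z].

461/75

E[Z | machine 1] = (5+6)/2 = 11/2.
E[Z | machine 2] = (4+9)/2 = 13/2.
E[Z | machine 3] = (3+4+7)/3 = 14/3.
E[Z | machine 4] = (3+4+5+10+12)/5 = 34/5.
E[Z] = (1/5)·(11/2) + (3/5)·(13/2) + (1/10)·(14/3) + (1/10)·(34/5) = 461/75.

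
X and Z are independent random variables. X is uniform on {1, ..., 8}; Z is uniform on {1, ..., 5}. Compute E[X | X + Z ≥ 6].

16/3

P(X + Z ≥ 6) = 3/4.
Summing X·P(x,y) over outcomes with X + Z ≥ 6 gives 4.
E[X | X + Z ≥ 6] = (4) / (3/4) = 16/3.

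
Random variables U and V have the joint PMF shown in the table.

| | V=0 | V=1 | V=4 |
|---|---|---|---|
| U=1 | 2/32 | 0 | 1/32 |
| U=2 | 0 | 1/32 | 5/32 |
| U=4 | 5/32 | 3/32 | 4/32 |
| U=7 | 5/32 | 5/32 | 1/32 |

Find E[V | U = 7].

P(U = 7) = 11/32.
Σ V·P over the event = 0·(5/32) + 1·(5/32) + 4·(1/32) = 9/32.
E[V | U = 7] = (9/32) / (11/32) = 9/11.

9/11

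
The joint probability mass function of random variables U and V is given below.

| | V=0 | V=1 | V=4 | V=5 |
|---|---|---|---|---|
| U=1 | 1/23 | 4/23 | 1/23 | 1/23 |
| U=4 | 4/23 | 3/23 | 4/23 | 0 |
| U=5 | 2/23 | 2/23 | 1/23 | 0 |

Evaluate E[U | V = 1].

P(V = 1) = 9/23.
Σ U·P over the event = 1·(4/23) + 4·(3/23) + 5·(2/23) = 26/23.
E[U | V = 1] = (26/23) / (9/23) = 26/9.

26/9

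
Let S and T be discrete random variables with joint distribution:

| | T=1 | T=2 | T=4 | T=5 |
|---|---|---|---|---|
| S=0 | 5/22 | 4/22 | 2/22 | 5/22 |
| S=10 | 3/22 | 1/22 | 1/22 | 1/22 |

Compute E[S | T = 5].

5/3

P(T = 5) = 3/11.
Σ S·P over the event = 0·(5/22) + 10·(1/22) = 5/11.
E[S | T = 5] = (5/11) / (3/11) = 5/3.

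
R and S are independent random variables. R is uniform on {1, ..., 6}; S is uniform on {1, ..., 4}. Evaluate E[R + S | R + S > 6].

8

P(R + S > 6) = 5/12.
Summing (R+S)·P(x,y) over outcomes with R + S > 6 gives 10/3.
E[R + S | R + S > 6] = (10/3) / (5/12) = 8.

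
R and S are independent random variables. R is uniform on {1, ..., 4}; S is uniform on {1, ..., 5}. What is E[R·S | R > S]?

35/6

P(R > S) = 3/10.
Summing RS·P(x,y) over outcomes with R > S gives 7/4.
E[R·S | R > S] = (7/4) / (3/10) = 35/6.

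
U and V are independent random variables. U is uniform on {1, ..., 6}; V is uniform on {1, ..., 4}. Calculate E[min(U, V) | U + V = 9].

P(U + V = 9) = 1/12.
Summing min(U,V)·P(x,y) over outcomes with U + V = 9 gives 7/24.
E[min(U, V) | U + V = 9] = (7/24) / (1/12) = 7/2.

7/2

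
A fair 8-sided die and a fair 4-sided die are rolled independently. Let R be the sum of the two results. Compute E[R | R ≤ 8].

62/11

P(R ≤ 8) = 11/16.
Σ over the event: 2·1/32 + 3·1/16 + 4·3/32 + 5·1/8 + 6·1/8 + 7·1/8 + 8·1/8 = 31/8.
E[R | R ≤ 8] = (31/8) / (11/16) = 62/11.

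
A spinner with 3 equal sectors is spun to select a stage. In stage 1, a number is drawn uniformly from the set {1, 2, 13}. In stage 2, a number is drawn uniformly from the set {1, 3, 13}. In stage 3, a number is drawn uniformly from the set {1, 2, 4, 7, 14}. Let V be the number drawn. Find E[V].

83/15

E[V | stage 1] = (1+2+13)/3 = 16/3.
E[V | stage 2] = (1+3+13)/3 = 17/3.
E[V | stage 3] = (1+2+4+7+14)/5 = 28/5.
By the law of total expectation,
E[V] = (1/3)·(16/3) + (1/3)·(17/3) + (1/3)·(28/5) = 83/15.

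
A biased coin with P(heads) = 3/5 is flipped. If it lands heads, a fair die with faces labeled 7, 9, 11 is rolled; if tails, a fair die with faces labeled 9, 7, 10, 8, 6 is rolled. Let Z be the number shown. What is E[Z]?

E[Z | heads] = (7+9+11)/3 = 9.
E[Z | tails] = (9+7+10+8+6)/5 = 8.
By the law of total expectation,
E[Z] = (3/5)·(9) + (2/5)·(8) = 43/5.

43/5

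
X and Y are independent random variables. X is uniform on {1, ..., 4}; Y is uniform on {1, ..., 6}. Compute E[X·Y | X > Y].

35/6

Outcomes with X > Y: (2,1), (3,1), (3,2), (4,1), (4,2), (4,3), each with probability 1/24.
E[X·Y | X > Y] = (2 + 3 + 6 + 4 + 8 + 12) / 6 = 35/6.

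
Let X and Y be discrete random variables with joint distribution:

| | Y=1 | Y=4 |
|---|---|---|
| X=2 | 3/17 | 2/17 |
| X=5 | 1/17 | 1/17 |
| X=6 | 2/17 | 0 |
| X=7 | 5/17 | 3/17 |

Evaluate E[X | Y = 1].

P(Y = 1) = 11/17.
Σ X·P over the event = 2·(3/17) + 5·(1/17) + 6·(2/17) + 7·(5/17) = 58/17.
E[X | Y = 1] = (58/17) / (11/17) = 58/11.

58/11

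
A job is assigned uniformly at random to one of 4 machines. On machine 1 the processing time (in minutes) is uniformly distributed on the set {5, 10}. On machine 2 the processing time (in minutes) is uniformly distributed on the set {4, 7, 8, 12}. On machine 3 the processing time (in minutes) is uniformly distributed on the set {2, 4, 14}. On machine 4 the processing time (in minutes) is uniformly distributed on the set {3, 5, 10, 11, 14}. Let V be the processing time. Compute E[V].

E[V | machine 1] = (5+10)/2 = 15/2.
E[V | machine 2] = (4+7+8+12)/4 = 31/4.
E[V | machine 3] = (2+4+14)/3 = 20/3.
E[V | machine 4] = (3+5+10+11+14)/5 = 43/5.
E[V] = (1/4)·(15/2) + (1/4)·(31/4) + (1/4)·(20/3) + (1/4)·(43/5) = 1831/240.

1831/240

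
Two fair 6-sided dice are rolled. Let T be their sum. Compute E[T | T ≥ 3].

50/7

P(T ≥ 3) = 35/36.
E[T | T ≥ 3] = (125/18) / (35/36) = 50/7.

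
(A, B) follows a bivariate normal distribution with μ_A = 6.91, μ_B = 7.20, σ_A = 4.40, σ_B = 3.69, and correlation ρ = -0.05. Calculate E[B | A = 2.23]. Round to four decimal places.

For a bivariate normal, E[B | A=x] = μ_B + ρ·(σ_B/σ_A)·(x − μ_A).
E[B | A=2.23] = 7.20 + (-0.05)·(3.69/4.40)·(2.23 − (6.91)) = 7.20 + (-0.041932)·(-4.68) = 7.3962.

7.3962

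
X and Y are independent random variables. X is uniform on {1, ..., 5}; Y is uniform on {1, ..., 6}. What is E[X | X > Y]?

Outcomes with X > Y: (2,1), (3,1), (3,2), (4,1), (4,2), (4,3), (5,1), (5,2), (5,3), (5,4), each with probability 1/30.
E[X | X > Y] = (2 + 3 + 3 + 4 + 4 + 4 + 5 + 5 + 5 + 5) / 10 = 4.

4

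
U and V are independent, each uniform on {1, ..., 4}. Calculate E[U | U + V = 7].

7/2

Outcomes with U + V = 7: (3,4), (4,3), each with probability 1/16.
E[U | U + V = 7] = (3 + 4) / 2 = 7/2.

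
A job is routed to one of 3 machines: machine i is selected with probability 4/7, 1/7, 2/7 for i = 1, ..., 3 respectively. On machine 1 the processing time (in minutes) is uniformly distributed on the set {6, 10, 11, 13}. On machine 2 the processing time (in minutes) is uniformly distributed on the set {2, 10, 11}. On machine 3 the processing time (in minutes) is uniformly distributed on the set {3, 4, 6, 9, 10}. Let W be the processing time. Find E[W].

E[W | machine 1] = (6+10+11+13)/4 = 10.
E[W | machine 2] = (2+10+11)/3 = 23/3.
E[W | machine 3] = (3+4+6+9+10)/5 = 32/5.
By the law of total expectation,
E[W] = (4/7)·(10) + (1/7)·(23/3) + (2/7)·(32/5) = 907/105.

907/105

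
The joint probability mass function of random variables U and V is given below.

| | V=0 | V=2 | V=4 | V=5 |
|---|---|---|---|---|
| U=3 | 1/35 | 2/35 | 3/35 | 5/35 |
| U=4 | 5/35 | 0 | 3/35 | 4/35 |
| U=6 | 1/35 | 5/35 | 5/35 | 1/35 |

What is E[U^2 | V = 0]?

P(V = 0) = 1/5.
Σ U^2·P over the event = 9·(1/35) + 16·(5/35) + 36·(1/35) = 25/7.
E[U^2 | V = 0] = (25/7) / (1/5) = 125/7.

125/7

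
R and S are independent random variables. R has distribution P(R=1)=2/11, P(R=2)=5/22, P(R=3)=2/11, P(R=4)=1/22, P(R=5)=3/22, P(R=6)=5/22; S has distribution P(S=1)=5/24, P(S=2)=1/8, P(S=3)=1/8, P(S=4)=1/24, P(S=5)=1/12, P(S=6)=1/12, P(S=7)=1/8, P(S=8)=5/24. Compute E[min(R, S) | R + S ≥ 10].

P(R + S ≥ 10) = 7/22.
Summing min(R,S)·P(x,y) over outcomes with R + S ≥ 10 gives 46/33.
E[min(R, S) | R + S ≥ 10] = (46/33) / (7/22) = 92/21.

92/21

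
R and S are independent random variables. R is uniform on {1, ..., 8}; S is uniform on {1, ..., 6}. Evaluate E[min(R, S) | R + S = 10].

Outcomes with R + S = 10: (4,6), (5,5), (6,4), (7,3), (8,2), each with probability 1/48.
E[min(R, S) | R + S = 10] = (4 + 5 + 4 + 3 + 2) / 5 = 18/5.

18/5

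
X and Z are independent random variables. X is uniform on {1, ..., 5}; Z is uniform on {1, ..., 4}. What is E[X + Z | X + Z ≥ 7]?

Outcomes with X + Z ≥ 7: (3,4), (4,3), (4,4), (5,2), (5,3), (5,4), each with probability 1/20.
E[X + Z | X + Z ≥ 7] = (7 + 7 + 8 + 7 + 8 + 9) / 6 = 23/3.

23/3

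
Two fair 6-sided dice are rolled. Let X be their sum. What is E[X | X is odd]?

7

P(X is odd) = 1/2.
Σ over the event: 3·1/18 + 5·1/9 + 7·1/6 + 9·1/9 + 11·1/18 = 7/2.
E[X | X is odd] = (7/2) / (1/2) = 7.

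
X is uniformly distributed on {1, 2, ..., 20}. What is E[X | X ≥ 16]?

18

Given X ≥ 16, X is equally likely to be any of {16, 17, 18, 19, 20}.
E[X | X ≥ 16] = (16 + 17 + 18 + 19 + 20) / 5 = 18.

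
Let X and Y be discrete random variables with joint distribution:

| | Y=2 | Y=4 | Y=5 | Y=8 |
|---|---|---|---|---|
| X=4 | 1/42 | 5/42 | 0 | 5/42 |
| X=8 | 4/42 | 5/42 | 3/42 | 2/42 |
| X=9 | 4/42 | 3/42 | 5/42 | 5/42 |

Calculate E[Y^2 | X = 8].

299/14

P(X = 8) = 1/3.
Σ Y^2·P over the event = 4·(4/42) + 16·(5/42) + 25·(3/42) + 64·(2/42) = 299/42.
E[Y^2 | X = 8] = (299/42) / (1/3) = 299/14.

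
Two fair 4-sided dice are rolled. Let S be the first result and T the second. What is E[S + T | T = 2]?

9/2

Outcomes with T = 2: (1,2), (2,2), (3,2), (4,2), each with probability 1/16.
E[S + T | T = 2] = (3 + 4 + 5 + 6) / 4 = 9/2.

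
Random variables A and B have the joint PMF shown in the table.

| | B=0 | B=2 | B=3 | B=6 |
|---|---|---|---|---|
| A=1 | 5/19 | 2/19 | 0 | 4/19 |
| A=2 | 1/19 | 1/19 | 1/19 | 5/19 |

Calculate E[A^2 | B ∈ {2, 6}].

P(B ∈ {2, 6}) = 12/19.
Summing A^2·P(A=x,B=y) over the conditioning event gives 30/19.
E[A^2 | B ∈ {2, 6}] = (30/19) / (12/19) = 5/2.

5/2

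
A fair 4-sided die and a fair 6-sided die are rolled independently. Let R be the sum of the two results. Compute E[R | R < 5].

10/3

P(R < 5) = 1/4.
Σ over the event: 2·1/24 + 3·1/12 + 4·1/8 = 5/6.
E[R | R < 5] = (5/6) / (1/4) = 10/3.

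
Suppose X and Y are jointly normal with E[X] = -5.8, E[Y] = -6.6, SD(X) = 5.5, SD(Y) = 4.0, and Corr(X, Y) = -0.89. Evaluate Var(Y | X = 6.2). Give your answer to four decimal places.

For a bivariate normal, Var(Y | X=x) = σ_Y²(1 − ρ²).
Var(Y | X=6.2) = (4.0)²·(1 − (-0.89)²) = 16·0.2079 = 3.3264.

3.3264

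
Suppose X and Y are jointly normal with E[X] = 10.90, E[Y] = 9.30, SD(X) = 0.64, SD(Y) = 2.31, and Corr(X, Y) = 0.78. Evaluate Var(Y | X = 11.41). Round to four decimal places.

2.0896

The conditional variance in a bivariate normal is σ_Y²(1 − ρ²), independent of x.
Var(Y | X=11.41) = (2.31)²·(1 − (0.78)²) = 5.3361·0.3916 = 2.0896.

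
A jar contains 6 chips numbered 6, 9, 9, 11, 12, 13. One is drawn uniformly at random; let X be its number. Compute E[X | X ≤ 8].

P(X ≤ 8) = 1/6.
Σ over the event: 6·1/6 = 1.
E[X | X ≤ 8] = (1) / (1/6) = 6.

6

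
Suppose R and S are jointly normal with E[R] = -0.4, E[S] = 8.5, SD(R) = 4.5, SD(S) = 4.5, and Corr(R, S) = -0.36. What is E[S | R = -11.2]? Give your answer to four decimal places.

E[S | R=x] = μ_S + ρ(σ_S/σ_R)(x − μ_R) for jointly normal variables.
E[S | R=-11.2] = 8.5 + (-0.36)·(4.5/4.5)·(-11.2 − (-0.4)) = 8.5 + (-0.36)·(-10.8) = 12.3880.

12.3880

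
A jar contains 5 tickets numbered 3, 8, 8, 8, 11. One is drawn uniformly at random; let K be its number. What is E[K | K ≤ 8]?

P(K ≤ 8) = 4/5.
Σ over the event: 3·1/5 + 8·3/5 = 27/5.
E[K | K ≤ 8] = (27/5) / (4/5) = 27/4.

27/4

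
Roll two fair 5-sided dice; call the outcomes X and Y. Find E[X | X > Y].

4

Outcomes with X > Y: (2,1), (3,1), (3,2), (4,1), (4,2), (4,3), (5,1), (5,2), (5,3), (5,4), each with probability 1/25.
E[X | X > Y] = (2 + 3 + 3 + 4 + 4 + 4 + 5 + 5 + 5 + 5) / 10 = 4.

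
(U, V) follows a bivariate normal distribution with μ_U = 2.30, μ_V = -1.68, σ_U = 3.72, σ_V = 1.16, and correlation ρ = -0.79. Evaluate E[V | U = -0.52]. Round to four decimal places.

For a bivariate normal, E[V | U=x] = μ_V + ρ·(σ_V/σ_U)·(x − μ_U).
E[V | U=-0.52] = -1.68 + (-0.79)·(1.16/3.72)·(-0.52 − (2.30)) = -1.68 + (-0.24634)·(-2.82) = -0.9853.

-0.9853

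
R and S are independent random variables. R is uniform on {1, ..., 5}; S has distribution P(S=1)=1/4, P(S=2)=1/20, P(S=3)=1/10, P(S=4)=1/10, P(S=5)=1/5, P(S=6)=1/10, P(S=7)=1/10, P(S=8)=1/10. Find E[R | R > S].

P(R > S) = 29/100.
Summing R·P(x,y) over outcomes with R > S gives 11/10.
E[R | R > S] = (11/10) / (29/100) = 110/29.

110/29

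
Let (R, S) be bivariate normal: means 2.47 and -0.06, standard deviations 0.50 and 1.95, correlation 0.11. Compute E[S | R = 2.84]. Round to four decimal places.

0.0987

E[S | R=x] = μ_S + ρ(σ_S/σ_R)(x − μ_R) for jointly normal variables.
E[S | R=2.84] = -0.06 + (0.11)·(1.95/0.50)·(2.84 − (2.47)) = -0.06 + (0.429)·(0.37) = 0.0987.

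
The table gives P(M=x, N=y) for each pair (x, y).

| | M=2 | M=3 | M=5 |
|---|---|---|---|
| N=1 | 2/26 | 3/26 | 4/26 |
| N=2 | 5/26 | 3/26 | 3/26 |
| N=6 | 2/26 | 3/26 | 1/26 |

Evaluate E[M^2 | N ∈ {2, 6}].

182/17

P(N ∈ {2, 6}) = 17/26.
Σ M^2·P over the event = 4·(5/26) + 4·(2/26) + 9·(3/26) + 9·(3/26) + 25·(3/26) + 25·(1/26) = 7.
E[M^2 | N ∈ {2, 6}] = (7) / (17/26) = 182/17.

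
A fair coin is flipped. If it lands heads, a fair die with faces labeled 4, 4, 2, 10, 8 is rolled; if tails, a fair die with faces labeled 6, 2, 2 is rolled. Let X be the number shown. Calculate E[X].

E[X | heads] = (4+4+2+10+8)/5 = 28/5.
E[X | tails] = (6+2+2)/3 = 10/3.
By the law of total expectation,
E[X] = (1/2)·(28/5) + (1/2)·(10/3) = 67/15.

67/15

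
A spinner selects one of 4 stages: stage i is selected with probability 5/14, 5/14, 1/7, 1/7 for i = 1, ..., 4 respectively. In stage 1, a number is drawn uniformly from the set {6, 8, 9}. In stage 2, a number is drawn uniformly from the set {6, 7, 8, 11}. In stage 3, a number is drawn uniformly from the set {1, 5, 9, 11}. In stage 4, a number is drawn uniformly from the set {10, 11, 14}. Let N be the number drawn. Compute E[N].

172/21

E[N | stage 1] = (6+8+9)/3 = 23/3.
E[N | stage 2] = (6+7+8+11)/4 = 8.
E[N | stage 3] = (1+5+9+11)/4 = 13/2.
E[N | stage 4] = (10+11+14)/3 = 35/3.
E[N] = (5/14)·(23/3) + (5/14)·(8) + (1/7)·(13/2) + (1/7)·(35/3) = 172/21.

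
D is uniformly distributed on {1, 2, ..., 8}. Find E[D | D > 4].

13/2

Given D > 4, D is equally likely to be any of {5, 6, 7, 8}.
E[D | D > 4] = (5 + 6 + 7 + 8) / 4 = 13/2.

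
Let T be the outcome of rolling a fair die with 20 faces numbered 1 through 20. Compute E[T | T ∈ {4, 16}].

P(T ∈ {4, 16}) = 1/10.
Σ over the event: 4·1/20 + 16·1/20 = 1.
E[T | T ∈ {4, 16}] = (1) / (1/10) = 10.

10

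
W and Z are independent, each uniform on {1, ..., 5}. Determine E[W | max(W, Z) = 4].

22/7

Outcomes with max(W, Z) = 4: (1,4), (2,4), (3,4), (4,1), (4,2), (4,3), (4,4), each with probability 1/25.
E[W | max(W, Z) = 4] = (1 + 2 + 3 + 4 + 4 + 4 + 4) / 7 = 22/7.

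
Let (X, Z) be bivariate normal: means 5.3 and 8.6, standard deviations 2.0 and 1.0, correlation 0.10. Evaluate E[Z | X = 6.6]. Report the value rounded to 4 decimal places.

For a bivariate normal, E[Z | X=x] = μ_Z + ρ·(σ_Z/σ_X)·(x − μ_X).
E[Z | X=6.6] = 8.6 + (0.10)·(1.0/2.0)·(6.6 − (5.3)) = 8.6 + (0.05)·(1.3) = 8.6650.

8.6650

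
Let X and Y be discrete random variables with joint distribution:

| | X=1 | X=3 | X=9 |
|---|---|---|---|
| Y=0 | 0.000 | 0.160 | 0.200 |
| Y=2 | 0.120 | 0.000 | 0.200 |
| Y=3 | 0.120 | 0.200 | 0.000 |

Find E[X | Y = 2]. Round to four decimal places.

P(Y = 2) = 0.320.
Σ X·P over the event = 1·(0.120) + 9·(0.200) = 1.920.
E[X | Y = 2] = (1.920) / (0.320) = 6.0000.

6.0000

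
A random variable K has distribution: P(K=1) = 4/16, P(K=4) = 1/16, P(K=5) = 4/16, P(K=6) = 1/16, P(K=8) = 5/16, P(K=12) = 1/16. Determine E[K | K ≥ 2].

P(K ≥ 2) = 3/4.
Σ over the event: 4·1/16 + 5·1/4 + 6·1/16 + 8·5/16 + 12·1/16 = 41/8.
E[K | K ≥ 2] = (41/8) / (3/4) = 41/6.

41/6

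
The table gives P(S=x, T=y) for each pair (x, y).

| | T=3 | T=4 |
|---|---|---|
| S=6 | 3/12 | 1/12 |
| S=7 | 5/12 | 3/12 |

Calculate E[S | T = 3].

P(T = 3) = 2/3.
Σ S·P over the event = 6·(3/12) + 7·(5/12) = 53/12.
E[S | T = 3] = (53/12) / (2/3) = 53/8.

53/8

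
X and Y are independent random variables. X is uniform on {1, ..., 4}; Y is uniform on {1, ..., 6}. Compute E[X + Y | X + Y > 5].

P(X + Y > 5) = 7/12.
Summing (X+Y)·P(x,y) over outcomes with X + Y > 5 gives 13/3.
E[X + Y | X + Y > 5] = (13/3) / (7/12) = 52/7.

52/7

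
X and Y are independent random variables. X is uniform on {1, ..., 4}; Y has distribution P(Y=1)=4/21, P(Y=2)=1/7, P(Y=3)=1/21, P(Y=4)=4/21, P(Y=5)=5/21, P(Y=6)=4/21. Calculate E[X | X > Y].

P(X > Y) = 19/84.
Summing X·P(x,y) over outcomes with X > Y gives 61/84.
E[X | X > Y] = (61/84) / (19/84) = 61/19.

61/19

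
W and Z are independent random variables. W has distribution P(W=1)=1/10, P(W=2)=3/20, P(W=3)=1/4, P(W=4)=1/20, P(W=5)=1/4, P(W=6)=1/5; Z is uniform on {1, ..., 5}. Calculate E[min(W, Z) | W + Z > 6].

P(W + Z > 6) = 14/25.
Summing min(W,Z)·P(x,y) over outcomes with W + Z > 6 gives 177/100.
E[min(W, Z) | W + Z > 6] = (177/100) / (14/25) = 177/56.

177/56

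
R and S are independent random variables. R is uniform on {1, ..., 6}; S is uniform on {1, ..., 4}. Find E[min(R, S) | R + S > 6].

Outcomes with R + S > 6: (3,4), (4,3), (4,4), (5,2), (5,3), (5,4), (6,1), (6,2), (6,3), (6,4), each with probability 1/24.
E[min(R, S) | R + S > 6] = (3 + 3 + 4 + 2 + 3 + 4 + 1 + 2 + 3 + 4) / 10 = 29/10.

29/10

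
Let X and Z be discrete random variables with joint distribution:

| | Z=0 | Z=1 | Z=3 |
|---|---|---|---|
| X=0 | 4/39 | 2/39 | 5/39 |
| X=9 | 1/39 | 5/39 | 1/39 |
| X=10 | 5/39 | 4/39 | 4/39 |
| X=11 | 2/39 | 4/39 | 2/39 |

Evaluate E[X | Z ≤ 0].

27/4

P(Z ≤ 0) = 4/13.
Σ X·P over the event = 0·(4/39) + 9·(1/39) + 10·(5/39) + 11·(2/39) = 27/13.
E[X | Z ≤ 0] = (27/13) / (4/13) = 27/4.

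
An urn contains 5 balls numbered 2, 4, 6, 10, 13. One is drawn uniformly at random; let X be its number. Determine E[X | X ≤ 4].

3

P(X ≤ 4) = 2/5.
Σ over the event: 2·1/5 + 4·1/5 = 6/5.
E[X | X ≤ 4] = (6/5) / (2/5) = 3.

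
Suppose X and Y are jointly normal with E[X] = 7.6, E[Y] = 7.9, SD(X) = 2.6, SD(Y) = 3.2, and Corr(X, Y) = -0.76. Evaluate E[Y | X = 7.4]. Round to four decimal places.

E[Y | X=x] = μ_Y + ρ(σ_Y/σ_X)(x − μ_X) for jointly normal variables.
E[Y | X=7.4] = 7.9 + (-0.76)·(3.2/2.6)·(7.4 − (7.6)) = 7.9 + (-0.93538)·(-0.2) = 8.0871.

8.0871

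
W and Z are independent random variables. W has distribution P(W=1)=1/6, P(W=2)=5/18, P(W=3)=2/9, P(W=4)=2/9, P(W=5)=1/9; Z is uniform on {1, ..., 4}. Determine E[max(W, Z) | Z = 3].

P(Z = 3) = 1/4.
Summing max(W,Z)·P(x,y) over outcomes with Z = 3 gives 31/36.
E[max(W, Z) | Z = 3] = (31/36) / (1/4) = 31/9.

31/9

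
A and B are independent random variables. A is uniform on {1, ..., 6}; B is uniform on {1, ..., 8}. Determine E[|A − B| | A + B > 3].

P(A + B > 3) = 15/16.
Summing |A−B|·P(x,y) over outcomes with A + B > 3 gives 29/12.
E[|A − B| | A + B > 3] = (29/12) / (15/16) = 116/45.

116/45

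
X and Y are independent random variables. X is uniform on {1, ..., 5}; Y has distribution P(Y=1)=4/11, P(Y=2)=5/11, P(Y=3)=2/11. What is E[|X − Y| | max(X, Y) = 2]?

P(max(X, Y) = 2) = 14/55.
Summing |X−Y|·P(x,y) over outcomes with max(X, Y) = 2 gives 9/55.
E[|X − Y| | max(X, Y) = 2] = (9/55) / (14/55) = 9/14.

9/14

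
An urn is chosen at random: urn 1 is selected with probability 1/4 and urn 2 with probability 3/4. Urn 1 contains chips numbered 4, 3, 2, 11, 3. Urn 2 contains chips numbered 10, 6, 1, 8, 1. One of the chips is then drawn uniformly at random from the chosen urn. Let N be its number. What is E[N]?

E[N | urn 1] = (4+3+2+11+3)/5 = 23/5.
E[N | urn 2] = (10+6+1+8+1)/5 = 26/5.
By the law of total expectation,
E[N] = (1/4)·(23/5) + (3/4)·(26/5) = 101/20.

101/20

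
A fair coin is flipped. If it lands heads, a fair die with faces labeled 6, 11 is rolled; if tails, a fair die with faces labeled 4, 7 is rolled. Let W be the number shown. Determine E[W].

7

E[W | heads] = (6+11)/2 = 17/2.
E[W | tails] = (4+7)/2 = 11/2.
E[W] = (1/2)·(17/2) + (1/2)·(11/2) = 7.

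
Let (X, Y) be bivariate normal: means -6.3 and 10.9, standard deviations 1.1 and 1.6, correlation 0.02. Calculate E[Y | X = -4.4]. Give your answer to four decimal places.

For a bivariate normal, E[Y | X=x] = μ_Y + ρ·(σ_Y/σ_X)·(x − μ_X).
E[Y | X=-4.4] = 10.9 + (0.02)·(1.6/1.1)·(-4.4 − (-6.3)) = 10.9 + (0.029091)·(1.9) = 10.9553.

10.9553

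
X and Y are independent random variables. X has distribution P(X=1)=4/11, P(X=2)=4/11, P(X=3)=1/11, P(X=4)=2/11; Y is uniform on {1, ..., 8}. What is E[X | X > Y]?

19/6

P(X > Y) = 3/22.
Summing X·P(x,y) over outcomes with X > Y gives 19/44.
E[X | X > Y] = (19/44) / (3/22) = 19/6.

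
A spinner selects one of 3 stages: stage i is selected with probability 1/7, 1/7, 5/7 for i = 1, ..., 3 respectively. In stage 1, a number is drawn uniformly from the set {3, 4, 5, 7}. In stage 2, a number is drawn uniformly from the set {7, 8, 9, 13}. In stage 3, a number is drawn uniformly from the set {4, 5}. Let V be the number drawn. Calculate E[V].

E[V | stage 1] = (3+4+5+7)/4 = 19/4.
E[V | stage 2] = (7+8+9+13)/4 = 37/4.
E[V | stage 3] = (4+5)/2 = 9/2.
By the law of total expectation,
E[V] = (1/7)·(19/4) + (1/7)·(37/4) + (5/7)·(9/2) = 73/14.

73/14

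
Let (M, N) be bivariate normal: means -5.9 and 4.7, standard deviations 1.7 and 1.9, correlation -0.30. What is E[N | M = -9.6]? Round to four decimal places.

5.9406

The regression of N on M has slope ρ·σ_N/σ_M and passes through (μ_M, μ_N).
E[N | M=-9.6] = 4.7 + (-0.30)·(1.9/1.7)·(-9.6 − (-5.9)) = 4.7 + (-0.33529)·(-3.7) = 5.9406.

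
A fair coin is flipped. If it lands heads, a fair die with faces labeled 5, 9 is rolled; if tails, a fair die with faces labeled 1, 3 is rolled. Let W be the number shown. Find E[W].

9/2

E[W | heads] = (5+9)/2 = 7.
E[W | tails] = (1+3)/2 = 2.
By the law of total expectation,
E[W] = (1/2)·(7) + (1/2)·(2) = 9/2.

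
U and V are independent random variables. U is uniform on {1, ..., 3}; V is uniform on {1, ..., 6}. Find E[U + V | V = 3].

5

P(V = 3) = 1/6.
Summing (U+V)·P(x,y) over outcomes with V = 3 gives 5/6.
E[U + V | V = 3] = (5/6) / (1/6) = 5.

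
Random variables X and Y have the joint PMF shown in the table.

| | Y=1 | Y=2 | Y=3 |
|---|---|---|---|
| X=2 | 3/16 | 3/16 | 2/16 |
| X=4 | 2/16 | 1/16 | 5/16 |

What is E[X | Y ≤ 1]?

P(Y ≤ 1) = 5/16.
Σ X·P over the event = 2·(3/16) + 4·(2/16) = 7/8.
E[X | Y ≤ 1] = (7/8) / (5/16) = 14/5.

14/5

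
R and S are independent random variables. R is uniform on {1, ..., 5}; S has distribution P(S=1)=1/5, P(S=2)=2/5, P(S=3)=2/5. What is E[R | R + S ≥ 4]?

10/3

P(R + S ≥ 4) = 21/25.
Summing R·P(x,y) over outcomes with R + S ≥ 4 gives 14/5.
E[R | R + S ≥ 4] = (14/5) / (21/25) = 10/3.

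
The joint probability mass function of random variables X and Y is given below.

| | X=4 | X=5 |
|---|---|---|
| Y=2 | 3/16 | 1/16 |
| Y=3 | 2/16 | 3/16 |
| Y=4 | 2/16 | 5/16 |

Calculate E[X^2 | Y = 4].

P(Y = 4) = 7/16.
Summing X^2·P(X=x,Y=y) over the conditioning event gives 157/16.
E[X^2 | Y = 4] = (157/16) / (7/16) = 157/7.

157/7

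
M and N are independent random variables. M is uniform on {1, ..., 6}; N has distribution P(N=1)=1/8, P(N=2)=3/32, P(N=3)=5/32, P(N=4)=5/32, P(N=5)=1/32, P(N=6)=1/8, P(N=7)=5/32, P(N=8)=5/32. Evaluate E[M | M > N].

135/29

P(M > N) = 29/96.
Summing M·P(x,y) over outcomes with M > N gives 45/32.
E[M | M > N] = (45/32) / (29/96) = 135/29.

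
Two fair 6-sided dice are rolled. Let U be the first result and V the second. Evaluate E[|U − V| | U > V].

7/3

P(U > V) = 5/12.
Summing |U−V|·P(x,y) over outcomes with U > V gives 35/36.
E[|U − V| | U > V] = (35/36) / (5/12) = 7/3.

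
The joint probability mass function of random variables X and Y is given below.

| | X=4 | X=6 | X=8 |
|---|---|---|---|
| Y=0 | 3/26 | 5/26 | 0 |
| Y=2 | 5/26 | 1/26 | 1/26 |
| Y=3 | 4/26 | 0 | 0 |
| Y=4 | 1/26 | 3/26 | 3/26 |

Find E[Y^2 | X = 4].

72/13

P(X = 4) = 1/2.
Summing Y^2·P(X=x,Y=y) over the conditioning event gives 36/13.
E[Y^2 | X = 4] = (36/13) / (1/2) = 72/13.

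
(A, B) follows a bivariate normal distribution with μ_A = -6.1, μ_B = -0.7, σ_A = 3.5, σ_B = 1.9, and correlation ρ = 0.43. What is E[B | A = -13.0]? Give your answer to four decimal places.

For a bivariate normal, E[B | A=x] = μ_B + ρ·(σ_B/σ_A)·(x − μ_A).
E[B | A=-13.0] = -0.7 + (0.43)·(1.9/3.5)·(-13.0 − (-6.1)) = -0.7 + (0.23343)·(-6.9) = -2.3107.

-2.3107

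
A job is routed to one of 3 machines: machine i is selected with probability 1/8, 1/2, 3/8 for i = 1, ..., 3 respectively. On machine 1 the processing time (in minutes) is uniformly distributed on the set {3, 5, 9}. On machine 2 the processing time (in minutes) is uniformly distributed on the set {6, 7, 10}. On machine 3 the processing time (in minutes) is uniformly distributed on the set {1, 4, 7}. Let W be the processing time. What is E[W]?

145/24

E[W | machine 1] = (3+5+9)/3 = 17/3.
E[W | machine 2] = (6+7+10)/3 = 23/3.
E[W | machine 3] = (1+4+7)/3 = 4.
E[W] = (1/8)·(17/3) + (1/2)·(23/3) + (3/8)·(4) = 145/24.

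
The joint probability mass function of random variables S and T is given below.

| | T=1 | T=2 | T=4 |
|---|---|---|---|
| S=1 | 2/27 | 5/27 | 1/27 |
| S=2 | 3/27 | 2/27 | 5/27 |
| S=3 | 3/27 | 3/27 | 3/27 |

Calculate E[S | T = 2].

P(T = 2) = 10/27.
Summing S·P(S=x,T=y) over the conditioning event gives 2/3.
E[S | T = 2] = (2/3) / (10/27) = 9/5.

9/5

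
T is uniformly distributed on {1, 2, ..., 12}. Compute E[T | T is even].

7

Given T is even, T is equally likely to be any of {2, 4, 6, 8, 10, 12}.
E[T | T is even] = (2 + 4 + 6 + 8 + 10 + 12) / 6 = 7.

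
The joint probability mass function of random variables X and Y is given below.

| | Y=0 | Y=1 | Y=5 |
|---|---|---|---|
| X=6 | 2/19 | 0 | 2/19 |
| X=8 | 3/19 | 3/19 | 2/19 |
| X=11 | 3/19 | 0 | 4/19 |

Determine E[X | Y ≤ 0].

69/8

P(Y ≤ 0) = 8/19.
Σ X·P over the event = 6·(2/19) + 8·(3/19) + 11·(3/19) = 69/19.
E[X | Y ≤ 0] = (69/19) / (8/19) = 69/8.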